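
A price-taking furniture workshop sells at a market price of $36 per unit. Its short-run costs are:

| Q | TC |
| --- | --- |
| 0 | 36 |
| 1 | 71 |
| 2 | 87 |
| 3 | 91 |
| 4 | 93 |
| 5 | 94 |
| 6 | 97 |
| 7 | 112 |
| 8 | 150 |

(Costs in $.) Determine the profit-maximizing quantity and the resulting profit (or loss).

Q = 7; profit = $140

Compute π = P·Q − TC at each output: Q=0: -36; Q=1: -35; Q=2: -15; Q=3: 17; Q=4: 51; Q=5: 86; Q=6: 119; Q=7: 140; Q=8: 138.
Profit is maximized at Q = 7. AVC there is 76/7 = $10.86 ≤ P, so producing beats shutting down (which would give -$36).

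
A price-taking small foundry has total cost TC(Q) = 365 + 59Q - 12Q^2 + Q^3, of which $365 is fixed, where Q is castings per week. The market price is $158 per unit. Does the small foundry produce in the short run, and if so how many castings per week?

Produce at Q = 11

From TC, MC = TC'(Q) = 59 - 24Q + 3Q^2 and AVC = VC/Q = 59 - 12Q + Q^2.
The AVC parabola has its vertex at Q = 12/2 = 6, where AVC = 59 - 12·6 + 6^2 = $23.
Because $158 ≥ $23, revenue can cover variable cost; the firm operates.
P = MC gives -99 - 24Q + 3Q^2 = 0, with roots -3 and 11. Take the larger (rising MC): Q* = 11.
Check: AVC at Q = 11 is $48 ≤ P, so revenue covers variable cost.
Profit = P·Q − TC = 158·11 − 893 = $845.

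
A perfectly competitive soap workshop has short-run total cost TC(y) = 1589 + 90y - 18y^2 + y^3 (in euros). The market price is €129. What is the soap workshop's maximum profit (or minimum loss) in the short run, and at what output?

AVC = 90 - 18y + y^2 has its minimum €9 at y = 9; price €129 clears that bar, so the firm operates.
With MC = 90 - 36y + 3y^2, P = MC on the upward-sloping part at y* = 13.
TR = 129·13 = 1677. TC = 1589 + 325 = 1914. Profit = 1677 − 1914 = -€237.
That loss of €237 beats the €1589 the firm would lose by shutting down; producing recovers €1352 of fixed cost.

Profit = -€237 at y = 13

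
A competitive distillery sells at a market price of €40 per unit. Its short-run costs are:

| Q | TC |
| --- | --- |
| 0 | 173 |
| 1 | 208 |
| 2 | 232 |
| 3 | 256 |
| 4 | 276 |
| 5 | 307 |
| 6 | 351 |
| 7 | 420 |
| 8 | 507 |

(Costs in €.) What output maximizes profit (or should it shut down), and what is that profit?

Q = 5; profit = -€107

Tabulate TR − TC: Q=0: -173; Q=1: -168; Q=2: -152; Q=3: -136; Q=4: -116; Q=5: -107; Q=6: -111; Q=7: -140; Q=8: -187.
Profit is maximized at Q = 5. AVC there is 134/5 = €26.80 ≤ P, so producing beats shutting down (which would give -€173).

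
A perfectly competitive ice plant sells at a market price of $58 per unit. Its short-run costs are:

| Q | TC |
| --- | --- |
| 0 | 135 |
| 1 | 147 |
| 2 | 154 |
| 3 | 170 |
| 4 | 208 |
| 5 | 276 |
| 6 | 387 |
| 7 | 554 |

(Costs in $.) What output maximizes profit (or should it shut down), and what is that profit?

Q = 4; profit = $24

Compute π = P·Q − TC at each output: Q=0: -135; Q=1: -89; Q=2: -38; Q=3: 4; Q=4: 24; Q=5: 14; Q=6: -39; Q=7: -148.
Profit is maximized at Q = 4. AVC there is 73/4 = $18.25 ≤ P, so producing beats shutting down (which would give -$135).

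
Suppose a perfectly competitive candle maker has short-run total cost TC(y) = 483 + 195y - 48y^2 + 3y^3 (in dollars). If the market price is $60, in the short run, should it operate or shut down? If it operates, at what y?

Produce at y = 9

Variable cost is VC = 195y - 48y^2 + 3y^3, so AVC = VC/y = 195 - 48y + 3y^2 and MC = dTC/dy = 195 - 96y + 9y^2.
The AVC parabola has its vertex at y = 48/6 = 8, where AVC = 195 - 48·8 + 3·8^2 = $3.
P = $60 exceeds min AVC = $3, so the firm stays open.
Set P = MC: 60 = 195 - 96y + 9y^2 → 135 - 96y + 9y^2 = 0. The roots are y = 5/3 and y = 9; the profit-maximizing output is on the rising part of MC, so y* = 9.
Check: AVC at y = 9 is $6 ≤ P, so revenue covers variable cost.
Profit = P·y − TC = 60·9 − 537 = $3.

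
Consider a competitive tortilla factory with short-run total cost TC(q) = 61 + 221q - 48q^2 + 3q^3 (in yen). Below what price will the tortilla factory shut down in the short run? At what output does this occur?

¥29 per unit, at q = 8

The firm shuts down when price falls below the minimum of average variable cost. AVC = VC/q = 221 - 48q + 3q^2.
dAVC/dq = -48 + 6q = 0 gives q = 8. min AVC = 221 - 48·8 + 3·8^2 = 29.
For P < ¥29 the firm produces nothing.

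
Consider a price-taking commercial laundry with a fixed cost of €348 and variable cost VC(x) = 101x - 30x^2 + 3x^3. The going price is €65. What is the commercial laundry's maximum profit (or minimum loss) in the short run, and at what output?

AVC = 101 - 30x + 3x^2; min AVC = €26 at x = 5. Since P = €65 ≥ min AVC, the firm produces.
MC = 101 - 60x + 9x^2. Setting P = MC and taking the root on the rising branch gives x* = 6.
TR = 65·6 = 390. TC = 348 + 174 = 522. Profit = 390 − 522 = -€132.
Shutting down would mean losing the fixed cost of €348, so operating at a loss of €132 is better by €216.

Profit = -€132 at x = 6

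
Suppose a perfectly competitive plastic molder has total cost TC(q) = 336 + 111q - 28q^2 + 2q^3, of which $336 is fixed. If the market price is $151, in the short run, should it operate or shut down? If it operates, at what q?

From TC, MC = TC'(q) = 111 - 56q + 6q^2 and AVC = VC/q = 111 - 28q + 2q^2.
The AVC parabola has its vertex at q = 28/4 = 7, where AVC = 111 - 28·7 + 2·7^2 = $13.
Because $151 ≥ $13, revenue can cover variable cost; the firm operates.
Set P = MC: 151 = 111 - 56q + 6q^2 → -40 - 56q + 6q^2 = 0. The roots are q = -2/3 and q = 10; the profit-maximizing output is on the rising part of MC, so q* = 10.
Check: AVC at q = 10 is $31 ≤ P, so revenue covers variable cost.
Profit = P·q − TC = 151·10 − 646 = $864.

Produce at q = 10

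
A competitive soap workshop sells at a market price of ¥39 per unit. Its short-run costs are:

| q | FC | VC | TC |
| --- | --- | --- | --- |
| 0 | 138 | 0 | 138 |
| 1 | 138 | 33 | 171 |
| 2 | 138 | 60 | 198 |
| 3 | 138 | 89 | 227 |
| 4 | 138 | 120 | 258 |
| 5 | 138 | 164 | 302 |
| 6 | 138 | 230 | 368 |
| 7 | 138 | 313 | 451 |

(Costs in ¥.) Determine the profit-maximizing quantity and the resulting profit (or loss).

q = 4; profit = -¥102

Compute π = P·q − TC at each output: q=0: -138; q=1: -132; q=2: -120; q=3: -110; q=4: -102; q=5: -107; q=6: -134; q=7: -178.
Profit is maximized at q = 4. AVC there is 120/4 = ¥30 ≤ P, so producing beats shutting down (which would give -¥138).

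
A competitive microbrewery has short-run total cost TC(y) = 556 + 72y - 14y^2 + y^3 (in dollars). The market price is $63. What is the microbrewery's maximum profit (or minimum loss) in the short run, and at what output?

AVC = 72 - 14y + y^2; min AVC = $23 at y = 7. Since P = $63 ≥ min AVC, the firm produces.
With MC = 72 - 28y + 3y^2, P = MC on the upward-sloping part at y* = 9.
TR = 63·9 = 567. TC = 556 + 243 = 799. Profit = 567 − 799 = -$232.
Shutting down would mean losing the fixed cost of $556, so operating at a loss of $232 is better by $324.

Profit = -$232 at y = 9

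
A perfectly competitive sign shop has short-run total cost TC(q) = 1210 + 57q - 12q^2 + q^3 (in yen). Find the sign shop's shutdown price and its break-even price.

AVC = 57 - 12q + q^2; minimized at q = 6, giving min AVC = ¥21. That is the shutdown price.
ATC = 1210/q + 57 - 12q + q^2. Setting dATC/dq = −1210/q^2 − 12 + 2q = 0 gives q = 11 (since 2·11^3 − 12·11^2 = 1210).
min ATC = 1210/11 + 57 − 12·11 + 11^2 = ¥156. That is the break-even price.
Between these two prices the firm operates at a loss; above ¥156 it earns a profit.

Shutdown price = ¥21; break-even price = ¥156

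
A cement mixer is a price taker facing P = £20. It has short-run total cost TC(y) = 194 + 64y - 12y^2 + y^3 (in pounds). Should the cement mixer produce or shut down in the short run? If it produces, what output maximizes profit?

Variable cost is VC = 64y - 12y^2 + y^3, so AVC = VC/y = 64 - 12y + y^2 and MC = dTC/dy = 64 - 24y + 3y^2.
AVC is minimized where dAVC/dy = -12 + 2y = 0, at y = 6; min AVC = 64 - 12·6 + 6^2 = £28.
Since P = £20 < min AVC = £28, price fails to cover variable cost at any output.
Best response: produce nothing and absorb the £194 fixed cost.

Shut down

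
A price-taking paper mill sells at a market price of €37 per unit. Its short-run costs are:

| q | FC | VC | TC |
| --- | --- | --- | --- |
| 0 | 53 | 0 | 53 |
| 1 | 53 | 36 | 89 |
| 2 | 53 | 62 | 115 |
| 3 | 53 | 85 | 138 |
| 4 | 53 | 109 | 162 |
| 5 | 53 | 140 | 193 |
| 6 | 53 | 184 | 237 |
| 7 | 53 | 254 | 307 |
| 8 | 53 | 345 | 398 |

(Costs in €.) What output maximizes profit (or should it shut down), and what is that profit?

Profit at each row (π = 37q − TC): q=0: -53; q=1: -52; q=2: -41; q=3: -27; q=4: -14; q=5: -8; q=6: -15; q=7: -48; q=8: -102.
Profit is maximized at q = 5. AVC there is 140/5 = €28 ≤ P, so producing beats shutting down (which would give -€53).

q = 5; profit = -€8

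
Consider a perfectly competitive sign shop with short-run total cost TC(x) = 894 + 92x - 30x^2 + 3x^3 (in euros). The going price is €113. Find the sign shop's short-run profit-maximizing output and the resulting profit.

Profit = -€306 at x = 7

AVC = 92 - 30x + 3x^2 has its minimum €17 at x = 5; price €113 clears that bar, so the firm operates.
MC = 92 - 60x + 9x^2. Setting P = MC and taking the root on the rising branch gives x* = 7.
TR = 113·7 = 791. TC = 894 + 203 = 1097. Profit = 791 − 1097 = -€306.
Shutting down would mean losing the fixed cost of €894, so operating at a loss of €306 is better by €588.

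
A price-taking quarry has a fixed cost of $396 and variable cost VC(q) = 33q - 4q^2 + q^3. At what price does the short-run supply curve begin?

The shutdown price is the minimum of AVC. VC = 33q - 4q^2 + q^3, so AVC = 33 - 4q + q^2.
dAVC/dq = -4 + 2q = 0 gives q = 2. min AVC = 33 - 4·2 + 2^2 = 29.
The firm shuts down for any P below $29.

$29 per unit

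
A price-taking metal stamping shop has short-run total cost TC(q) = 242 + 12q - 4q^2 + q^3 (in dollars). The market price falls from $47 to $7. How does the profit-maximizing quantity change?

Output falls from 5 to 0 (the firm shuts down)

MC = 12 - 8q + 3q^2; the shutdown threshold is min AVC = $8 (at q = 2).
At P = $47 ≥ min AVC, set P = MC on the rising branch: q = 5.
At P = $7 < min AVC = $8, price no longer covers variable cost at any output, so the firm shuts down: q = 0.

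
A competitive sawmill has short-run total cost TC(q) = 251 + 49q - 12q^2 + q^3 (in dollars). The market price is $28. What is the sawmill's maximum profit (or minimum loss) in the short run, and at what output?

AVC = 49 - 12q + q^2; min AVC = $13 at q = 6. Since P = $28 ≥ min AVC, the firm produces.
With MC = 49 - 24q + 3q^2, P = MC on the upward-sloping part at q* = 7.
TR = 28·7 = 196. TC = 251 + 98 = 349. Profit = 196 − 349 = -$153.
By producing, the firm covers all variable cost plus $98 of fixed cost; shutting down would lose the full $251.

Profit = -$153 at q = 7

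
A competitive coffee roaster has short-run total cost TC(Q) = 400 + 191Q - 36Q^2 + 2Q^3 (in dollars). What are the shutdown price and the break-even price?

Shutdown price = min AVC. AVC = 191 - 36Q + 2Q^2, with vertex at Q = 9 and minimum $29.
ATC = 400/Q + 191 - 36Q + 2Q^2. Setting dATC/dQ = −400/Q^2 − 36 + 4Q = 0 gives Q = 10 (since 4·10^3 − 36·10^2 = 400).
min ATC = 400/10 + 191 − 36·10 + 2·10^2 = $71. That is the break-even price.
For $29 ≤ P < $71 the firm produces at a loss; below $29 it shuts down.

Shutdown price = $29; break-even price = $71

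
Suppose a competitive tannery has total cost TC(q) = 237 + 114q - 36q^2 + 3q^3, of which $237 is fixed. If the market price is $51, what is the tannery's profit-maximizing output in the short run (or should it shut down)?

Strip out fixed cost: VC = 114q - 36q^2 + 3q^3. Then AVC = 114 - 36q + 3q^2 and MC = 114 - 72q + 9q^2.
AVC hits its minimum where MC = AVC, at q = 6, giving min AVC = 114 - 36·6 + 3·6^2 = $6.
Since P = $51 ≥ min AVC = $6, price covers variable cost and the firm should produce.
Solving P = MC: 63 - 72q + 9q^2 = 0 ⇒ q = 1 or 7. On the upward-sloping branch, q* = 7.
Check: AVC at q = 7 is $9 ≤ P, so revenue covers variable cost.
Profit = P·q − TC = 51·7 − 300 = $57.

Produce at q = 7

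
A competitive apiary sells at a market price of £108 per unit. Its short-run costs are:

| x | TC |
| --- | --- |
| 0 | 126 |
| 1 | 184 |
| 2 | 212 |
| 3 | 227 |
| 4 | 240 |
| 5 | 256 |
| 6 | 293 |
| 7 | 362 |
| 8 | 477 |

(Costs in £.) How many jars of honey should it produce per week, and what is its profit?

x = 7; profit = £394

Tabulate TR − TC: x=0: -126; x=1: -76; x=2: 4; x=3: 97; x=4: 192; x=5: 284; x=6: 355; x=7: 394; x=8: 387.
Profit is maximized at x = 7. AVC there is 236/7 = £33.71 ≤ P, so producing beats shutting down (which would give -£126).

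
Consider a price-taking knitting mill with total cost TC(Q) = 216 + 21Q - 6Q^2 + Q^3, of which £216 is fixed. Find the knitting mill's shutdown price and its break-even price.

Shutdown price = min AVC. AVC = 21 - 6Q + Q^2, with vertex at Q = 3 and minimum £12.
ATC = 216/Q + 21 - 6Q + Q^2. Setting dATC/dQ = −216/Q^2 − 6 + 2Q = 0 gives Q = 6 (since 2·6^3 − 6·6^2 = 216).
min ATC = 216/6 + 21 − 6·6 + 6^2 = £57. That is the break-even price.
Between these two prices the firm operates at a loss; above £57 it earns a profit.

Shutdown price = £12; break-even price = £57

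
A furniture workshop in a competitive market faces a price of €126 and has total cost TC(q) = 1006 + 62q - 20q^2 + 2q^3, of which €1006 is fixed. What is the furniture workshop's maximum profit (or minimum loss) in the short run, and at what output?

Profit = -€238 at q = 8

AVC = 62 - 20q + 2q^2 has its minimum €12 at q = 5; price €126 clears that bar, so the firm operates.
With MC = 62 - 40q + 6q^2, P = MC on the upward-sloping part at q* = 8.
TR = 126·8 = 1008. TC = 1006 + 240 = 1246. Profit = 1008 − 1246 = -€238.
By producing, the firm covers all variable cost plus €768 of fixed cost; shutting down would lose the full €1006.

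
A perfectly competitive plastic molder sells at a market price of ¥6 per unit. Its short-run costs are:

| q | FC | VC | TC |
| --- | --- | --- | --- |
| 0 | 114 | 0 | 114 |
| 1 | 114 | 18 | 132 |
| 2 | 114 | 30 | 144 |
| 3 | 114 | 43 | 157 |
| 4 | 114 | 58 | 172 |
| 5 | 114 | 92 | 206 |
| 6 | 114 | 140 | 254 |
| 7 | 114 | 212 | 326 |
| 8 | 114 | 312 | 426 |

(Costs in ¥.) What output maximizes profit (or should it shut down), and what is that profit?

Compute π = P·q − TC at each output: q=0: -114; q=1: -126; q=2: -132; q=3: -139; q=4: -148; q=5: -176; q=6: -218; q=7: -284; q=8: -378.
Profit is highest at q = 0. Equivalently, the lowest AVC in the table is 43/3 ≈ ¥14.33 at q = 3, and P = ¥6 falls below it — price never covers variable cost, so the firm shuts down and loses only its fixed cost.

q = 0 (shut down); profit = -¥114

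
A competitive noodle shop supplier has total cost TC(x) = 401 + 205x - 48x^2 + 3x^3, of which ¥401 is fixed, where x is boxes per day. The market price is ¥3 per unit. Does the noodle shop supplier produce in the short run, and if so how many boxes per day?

Shut down

Variable cost is VC = 205x - 48x^2 + 3x^3, so AVC = VC/x = 205 - 48x + 3x^2 and MC = dTC/dx = 205 - 96x + 9x^2.
The AVC parabola has its vertex at x = 48/6 = 8, where AVC = 205 - 48·8 + 3·8^2 = ¥13.
Since P = ¥3 < min AVC = ¥13, price fails to cover variable cost at any output.
The firm minimizes its loss by shutting down and losing only its fixed cost of ¥401.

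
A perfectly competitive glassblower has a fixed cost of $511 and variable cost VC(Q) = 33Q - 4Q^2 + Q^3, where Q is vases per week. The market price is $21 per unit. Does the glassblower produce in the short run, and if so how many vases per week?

Shut down

Strip out fixed cost: VC = 33Q - 4Q^2 + Q^3. Then AVC = 33 - 4Q + Q^2 and MC = 33 - 8Q + 3Q^2.
AVC hits its minimum where MC = AVC, at Q = 2, giving min AVC = 33 - 4·2 + 2^2 = $29.
P = $21 lies below min AVC = $29; no output level covers variable cost.
The firm minimizes its loss by shutting down and losing only its fixed cost of $511.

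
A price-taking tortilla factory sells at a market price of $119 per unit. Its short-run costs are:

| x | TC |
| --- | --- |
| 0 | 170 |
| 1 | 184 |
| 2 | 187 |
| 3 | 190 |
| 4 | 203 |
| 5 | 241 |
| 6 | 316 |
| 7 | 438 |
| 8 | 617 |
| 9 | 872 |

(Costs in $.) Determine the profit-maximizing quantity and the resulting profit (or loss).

x = 6; profit = $398

Compute π = P·x − TC at each output: x=0: -170; x=1: -65; x=2: 51; x=3: 167; x=4: 273; x=5: 354; x=6: 398; x=7: 395; x=8: 335; x=9: 199.
Profit is maximized at x = 6. AVC there is 146/6 = $24.33 ≤ P, so producing beats shutting down (which would give -$170).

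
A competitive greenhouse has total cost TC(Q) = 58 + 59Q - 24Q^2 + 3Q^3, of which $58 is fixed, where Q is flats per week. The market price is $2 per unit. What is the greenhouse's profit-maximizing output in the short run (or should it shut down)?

Shut down

Variable cost is VC = 59Q - 24Q^2 + 3Q^3, so AVC = VC/Q = 59 - 24Q + 3Q^2 and MC = dTC/dQ = 59 - 48Q + 9Q^2.
The AVC parabola has its vertex at Q = 24/6 = 4, where AVC = 59 - 24·4 + 3·4^2 = $11.
With P < min AVC ($2 < $11), every unit sold adds to the loss.
Shutting down limits the loss to fixed cost, $58.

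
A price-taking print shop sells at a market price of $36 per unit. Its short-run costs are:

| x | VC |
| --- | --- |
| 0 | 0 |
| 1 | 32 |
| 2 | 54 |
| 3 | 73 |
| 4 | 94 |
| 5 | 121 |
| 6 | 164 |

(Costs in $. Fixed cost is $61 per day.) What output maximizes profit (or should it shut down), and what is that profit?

x = 5; profit = -$2

Profit at each row (π = 36x − TC): x=0: -61; x=1: -57; x=2: -43; x=3: -26; x=4: -11; x=5: -2; x=6: -9.
Profit is maximized at x = 5. AVC there is 121/5 = $24.20 ≤ P, so producing beats shutting down (which would give -$61).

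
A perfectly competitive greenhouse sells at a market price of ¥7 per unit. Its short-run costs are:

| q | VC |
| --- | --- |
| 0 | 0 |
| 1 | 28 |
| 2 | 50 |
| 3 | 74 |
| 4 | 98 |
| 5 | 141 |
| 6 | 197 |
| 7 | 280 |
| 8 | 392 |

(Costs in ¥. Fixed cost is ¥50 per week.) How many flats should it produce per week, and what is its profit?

Tabulate TR − TC: q=0: -50; q=1: -71; q=2: -86; q=3: -103; q=4: -120; q=5: -156; q=6: -205; q=7: -281; q=8: -386.
Profit is highest at q = 0. Equivalently, the lowest AVC in the table is 98/4 ≈ ¥24.50 at q = 4, and P = ¥7 falls below it — price never covers variable cost, so the firm shuts down and loses only its fixed cost.

q = 0 (shut down); profit = -¥50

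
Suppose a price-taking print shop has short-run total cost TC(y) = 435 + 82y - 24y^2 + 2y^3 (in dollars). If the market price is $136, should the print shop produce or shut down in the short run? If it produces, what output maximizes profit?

Strip out fixed cost: VC = 82y - 24y^2 + 2y^3. Then AVC = 82 - 24y + 2y^2 and MC = 82 - 48y + 6y^2.
The AVC parabola has its vertex at y = 24/4 = 6, where AVC = 82 - 24·6 + 2·6^2 = $10.
P = $136 exceeds min AVC = $10, so the firm stays open.
Set P = MC: 136 = 82 - 48y + 6y^2 → -54 - 48y + 6y^2 = 0. The roots are y = -1 and y = 9; the profit-maximizing output is on the rising part of MC, so y* = 9.
Check: AVC at y = 9 is $28 ≤ P, so revenue covers variable cost.
Profit = P·y − TC = 136·9 − 687 = $537.

Produce at y = 9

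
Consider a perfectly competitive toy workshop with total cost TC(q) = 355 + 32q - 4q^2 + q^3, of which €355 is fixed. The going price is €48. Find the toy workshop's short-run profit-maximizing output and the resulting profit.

AVC = 32 - 4q + q^2 has its minimum €28 at q = 2; price €48 clears that bar, so the firm operates.
With MC = 32 - 8q + 3q^2, P = MC on the upward-sloping part at q* = 4.
TR = 48·4 = 192. TC = 355 + 128 = 483. Profit = 192 − 483 = -€291.
That loss of €291 beats the €355 the firm would lose by shutting down; producing recovers €64 of fixed cost.

Profit = -€291 at q = 4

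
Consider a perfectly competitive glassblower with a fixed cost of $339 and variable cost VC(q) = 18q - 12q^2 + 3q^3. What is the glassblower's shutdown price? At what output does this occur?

Short-run supply begins at min AVC. From VC = 18q - 12q^2 + 3q^3, AVC = 18 - 12q + 3q^2.
dAVC/dq = -12 + 6q = 0 gives q = 2. min AVC = 18 - 12·2 + 3·2^2 = 6.
So the shutdown price is $6.

$6 per unit, at q = 2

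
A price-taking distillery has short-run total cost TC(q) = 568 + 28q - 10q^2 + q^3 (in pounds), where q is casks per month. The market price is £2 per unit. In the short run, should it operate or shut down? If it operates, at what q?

Shut down

From TC, MC = TC'(q) = 28 - 20q + 3q^2 and AVC = VC/q = 28 - 10q + q^2.
AVC hits its minimum where MC = AVC, at q = 5, giving min AVC = 28 - 10·5 + 5^2 = £3.
Since P = £2 < min AVC = £3, price fails to cover variable cost at any output.
The firm minimizes its loss by shutting down and losing only its fixed cost of £568.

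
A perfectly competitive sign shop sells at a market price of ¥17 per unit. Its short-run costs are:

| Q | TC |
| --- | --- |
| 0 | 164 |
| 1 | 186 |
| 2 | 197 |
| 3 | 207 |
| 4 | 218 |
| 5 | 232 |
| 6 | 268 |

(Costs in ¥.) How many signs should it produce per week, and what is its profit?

Profit at each row (π = 17Q − TC): Q=0: -164; Q=1: -169; Q=2: -163; Q=3: -156; Q=4: -150; Q=5: -147; Q=6: -166.
Profit is maximized at Q = 5. AVC there is 68/5 = ¥13.60 ≤ P, so producing beats shutting down (which would give -¥164).

Q = 5; profit = -¥147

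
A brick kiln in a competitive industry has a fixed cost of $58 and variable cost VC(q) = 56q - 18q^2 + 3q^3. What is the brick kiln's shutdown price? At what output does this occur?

$29 per unit, at q = 3

The shutdown price is the minimum of AVC. VC = 56q - 18q^2 + 3q^3, so AVC = 56 - 18q + 3q^2.
dAVC/dq = -18 + 6q = 0 gives q = 3. min AVC = 56 - 18·3 + 3·3^2 = 29.
The firm shuts down for any P below $29.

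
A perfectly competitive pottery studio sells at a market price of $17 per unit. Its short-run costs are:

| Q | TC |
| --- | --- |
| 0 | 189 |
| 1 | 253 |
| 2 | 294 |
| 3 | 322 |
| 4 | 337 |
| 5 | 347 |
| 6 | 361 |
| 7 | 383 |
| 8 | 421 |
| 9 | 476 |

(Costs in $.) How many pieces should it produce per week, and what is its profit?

Q = 0 (shut down); profit = -$189

Profit at each row (π = 17Q − TC): Q=0: -189; Q=1: -236; Q=2: -260; Q=3: -271; Q=4: -269; Q=5: -262; Q=6: -259; Q=7: -264; Q=8: -285; Q=9: -323.
Profit is highest at Q = 0. Equivalently, the lowest AVC in the table is 194/7 ≈ $27.71 at Q = 7, and P = $17 falls below it — price never covers variable cost, so the firm shuts down and loses only its fixed cost.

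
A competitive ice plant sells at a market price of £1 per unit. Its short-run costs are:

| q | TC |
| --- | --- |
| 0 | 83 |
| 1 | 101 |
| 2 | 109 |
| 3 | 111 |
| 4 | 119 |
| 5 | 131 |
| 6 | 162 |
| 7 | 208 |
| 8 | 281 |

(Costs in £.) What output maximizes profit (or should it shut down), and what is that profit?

Tabulate TR − TC: q=0: -83; q=1: -100; q=2: -107; q=3: -108; q=4: -115; q=5: -126; q=6: -156; q=7: -201; q=8: -273.
Profit is highest at q = 0. Equivalently, the lowest AVC in the table is 36/4 ≈ £9 at q = 4, and P = £1 falls below it — price never covers variable cost, so the firm shuts down and loses only its fixed cost.

q = 0 (shut down); profit = -£83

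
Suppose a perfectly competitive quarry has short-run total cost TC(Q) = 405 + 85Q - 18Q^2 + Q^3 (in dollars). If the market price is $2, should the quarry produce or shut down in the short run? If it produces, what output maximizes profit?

From TC, MC = TC'(Q) = 85 - 36Q + 3Q^2 and AVC = VC/Q = 85 - 18Q + Q^2.
AVC hits its minimum where MC = AVC, at Q = 9, giving min AVC = 85 - 18·9 + 9^2 = $4.
P = $2 lies below min AVC = $4; no output level covers variable cost.
Shutting down limits the loss to fixed cost, $405.

Shut down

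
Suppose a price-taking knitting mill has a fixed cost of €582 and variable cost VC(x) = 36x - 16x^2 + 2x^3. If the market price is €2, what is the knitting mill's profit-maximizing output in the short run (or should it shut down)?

Shut down

Strip out fixed cost: VC = 36x - 16x^2 + 2x^3. Then AVC = 36 - 16x + 2x^2 and MC = 36 - 32x + 6x^2.
The AVC parabola has its vertex at x = 16/4 = 4, where AVC = 36 - 16·4 + 2·4^2 = €4.
With P < min AVC (€2 < €4), every unit sold adds to the loss.
Best response: produce nothing and absorb the €582 fixed cost.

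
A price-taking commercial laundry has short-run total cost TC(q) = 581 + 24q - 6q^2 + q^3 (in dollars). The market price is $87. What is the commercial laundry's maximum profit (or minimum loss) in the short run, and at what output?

Profit = -$189 at q = 7

AVC = 24 - 6q + q^2 has its minimum $15 at q = 3; price $87 clears that bar, so the firm operates.
With MC = 24 - 12q + 3q^2, P = MC on the upward-sloping part at q* = 7.
TR = 87·7 = 609. TC = 581 + 217 = 798. Profit = 609 − 798 = -$189.
That loss of $189 beats the $581 the firm would lose by shutting down; producing recovers $392 of fixed cost.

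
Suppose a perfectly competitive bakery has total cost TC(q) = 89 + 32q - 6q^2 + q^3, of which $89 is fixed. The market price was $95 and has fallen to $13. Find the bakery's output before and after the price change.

AVC = 32 - 6q + q^2, minimized at q = 3 where min AVC = $23. MC = 32 - 12q + 3q^2.
With P = $95 above the shutdown price, P = MC gives q = 7.
At P = $13 < min AVC = $23, price no longer covers variable cost at any output, so the firm shuts down: q = 0.

Output falls from 7 to 0 (the firm shuts down)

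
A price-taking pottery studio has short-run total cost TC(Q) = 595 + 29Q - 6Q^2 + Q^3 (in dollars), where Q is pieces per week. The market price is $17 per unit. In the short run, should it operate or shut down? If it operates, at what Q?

Variable cost is VC = 29Q - 6Q^2 + Q^3, so AVC = VC/Q = 29 - 6Q + Q^2 and MC = dTC/dQ = 29 - 12Q + 3Q^2.
AVC is minimized where dAVC/dQ = -6 + 2Q = 0, at Q = 3; min AVC = 29 - 6·3 + 3^2 = $20.
P = $17 lies below min AVC = $20; no output level covers variable cost.
The firm minimizes its loss by shutting down and losing only its fixed cost of $595.

Shut down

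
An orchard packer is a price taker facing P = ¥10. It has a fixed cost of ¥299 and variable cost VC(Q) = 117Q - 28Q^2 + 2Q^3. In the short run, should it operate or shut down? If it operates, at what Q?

Shut down

From TC, MC = TC'(Q) = 117 - 56Q + 6Q^2 and AVC = VC/Q = 117 - 28Q + 2Q^2.
The AVC parabola has its vertex at Q = 28/4 = 7, where AVC = 117 - 28·7 + 2·7^2 = ¥19.
Since P = ¥10 < min AVC = ¥19, price fails to cover variable cost at any output.
Shutting down limits the loss to fixed cost, ¥299.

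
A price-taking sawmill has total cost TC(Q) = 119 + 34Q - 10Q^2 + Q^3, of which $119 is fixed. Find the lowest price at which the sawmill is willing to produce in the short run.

$9 per unit

The shutdown price is the minimum of AVC. VC = 34Q - 10Q^2 + Q^3, so AVC = 34 - 10Q + Q^2.
dAVC/dQ = -10 + 2Q = 0 gives Q = 5. min AVC = 34 - 10·5 + 5^2 = 9.
The firm shuts down for any P below $9.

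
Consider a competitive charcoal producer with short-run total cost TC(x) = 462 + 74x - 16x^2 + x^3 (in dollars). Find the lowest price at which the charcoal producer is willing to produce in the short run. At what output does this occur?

The firm shuts down when price falls below the minimum of average variable cost. AVC = VC/x = 74 - 16x + x^2.
dAVC/dx = -16 + 2x = 0 gives x = 8. min AVC = 74 - 16·8 + 8^2 = 10.
The firm shuts down for any P below $10.

$10 per unit, at x = 8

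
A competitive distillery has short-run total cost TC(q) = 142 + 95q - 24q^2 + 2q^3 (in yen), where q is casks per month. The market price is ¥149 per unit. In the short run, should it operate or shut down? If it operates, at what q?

Strip out fixed cost: VC = 95q - 24q^2 + 2q^3. Then AVC = 95 - 24q + 2q^2 and MC = 95 - 48q + 6q^2.
AVC hits its minimum where MC = AVC, at q = 6, giving min AVC = 95 - 24·6 + 2·6^2 = ¥23.
Because ¥149 ≥ ¥23, revenue can cover variable cost; the firm operates.
Set P = MC: 149 = 95 - 48q + 6q^2 → -54 - 48q + 6q^2 = 0. The roots are q = -1 and q = 9; the profit-maximizing output is on the rising part of MC, so q* = 9.
Check: AVC at q = 9 is ¥41 ≤ P, so revenue covers variable cost.
Profit = P·q − TC = 149·9 − 511 = ¥830.

Produce at q = 9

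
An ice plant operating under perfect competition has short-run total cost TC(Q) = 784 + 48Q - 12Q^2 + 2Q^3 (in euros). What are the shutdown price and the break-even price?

AVC = 48 - 12Q + 2Q^2; minimized at Q = 3, giving min AVC = €30. That is the shutdown price.
ATC = 784/Q + 48 - 12Q + 2Q^2. Setting dATC/dQ = −784/Q^2 − 12 + 4Q = 0 gives Q = 7 (since 4·7^3 − 12·7^2 = 784).
min ATC = 784/7 + 48 − 12·7 + 2·7^2 = €174. That is the break-even price.
For €30 ≤ P < €174 the firm produces at a loss; below €30 it shuts down.

Shutdown price = €30; break-even price = €174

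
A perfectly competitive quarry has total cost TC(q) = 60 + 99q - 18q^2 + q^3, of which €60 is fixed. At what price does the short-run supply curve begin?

Short-run supply begins at min AVC. From VC = 99q - 18q^2 + q^3, AVC = 99 - 18q + q^2.
At the minimum of AVC, MC = AVC. MC = 99 - 36q + 3q^2; setting MC = AVC gives 2q^2 - 18q = 0, so q = 9. min AVC = 18.
The firm shuts down for any P below €18.

€18 per unit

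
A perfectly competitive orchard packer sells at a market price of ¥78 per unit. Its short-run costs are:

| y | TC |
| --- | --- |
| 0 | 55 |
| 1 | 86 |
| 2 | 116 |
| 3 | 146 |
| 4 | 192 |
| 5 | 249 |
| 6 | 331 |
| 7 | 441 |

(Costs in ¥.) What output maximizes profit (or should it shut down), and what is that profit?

Tabulate TR − TC: y=0: -55; y=1: -8; y=2: 40; y=3: 88; y=4: 120; y=5: 141; y=6: 137; y=7: 105.
Profit is maximized at y = 5. AVC there is 194/5 = ¥38.80 ≤ P, so producing beats shutting down (which would give -¥55).

y = 5; profit = ¥141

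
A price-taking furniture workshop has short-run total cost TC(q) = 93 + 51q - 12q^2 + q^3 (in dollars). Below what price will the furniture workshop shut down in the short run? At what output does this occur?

$15 per unit, at q = 6

The shutdown price is the minimum of AVC. VC = 51q - 12q^2 + q^3, so AVC = 51 - 12q + q^2.
dAVC/dq = -12 + 2q = 0 gives q = 6. min AVC = 51 - 12·6 + 6^2 = 15.
For P < $15 the firm produces nothing.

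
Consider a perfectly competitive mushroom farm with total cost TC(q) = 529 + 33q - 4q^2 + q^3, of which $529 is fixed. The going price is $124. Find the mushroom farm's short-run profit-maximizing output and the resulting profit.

Profit = -$39 at q = 7

AVC = 33 - 4q + q^2; min AVC = $29 at q = 2. Since P = $124 ≥ min AVC, the firm produces.
MC = 33 - 8q + 3q^2. Setting P = MC and taking the root on the rising branch gives q* = 7.
TR = 124·7 = 868. TC = 529 + 378 = 907. Profit = 868 − 907 = -$39.
Shutting down would mean losing the fixed cost of $529, so operating at a loss of $39 is better by $490.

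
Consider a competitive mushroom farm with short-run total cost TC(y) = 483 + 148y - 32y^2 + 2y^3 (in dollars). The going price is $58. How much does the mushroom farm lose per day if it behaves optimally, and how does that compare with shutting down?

Profit = -$159 at y = 9

AVC = 148 - 32y + 2y^2 has its minimum $20 at y = 8; price $58 clears that bar, so the firm operates.
With MC = 148 - 64y + 6y^2, P = MC on the upward-sloping part at y* = 9.
TR = 58·9 = 522. TC = 483 + 198 = 681. Profit = 522 − 681 = -$159.
By producing, the firm covers all variable cost plus $324 of fixed cost; shutting down would lose the full $483.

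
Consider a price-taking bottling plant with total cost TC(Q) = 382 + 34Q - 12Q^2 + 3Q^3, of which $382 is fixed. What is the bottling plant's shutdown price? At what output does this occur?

Short-run supply begins at min AVC. From VC = 34Q - 12Q^2 + 3Q^3, AVC = 34 - 12Q + 3Q^2.
At the minimum of AVC, MC = AVC. MC = 34 - 24Q + 9Q^2; setting MC = AVC gives 6Q^2 - 12Q = 0, so Q = 2. min AVC = 22.
So the shutdown price is $22.

$22 per unit, at Q = 2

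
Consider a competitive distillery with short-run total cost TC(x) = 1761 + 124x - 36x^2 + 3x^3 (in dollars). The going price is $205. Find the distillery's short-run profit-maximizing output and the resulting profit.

AVC = 124 - 36x + 3x^2 has its minimum $16 at x = 6; price $205 clears that bar, so the firm operates.
MC = 124 - 72x + 9x^2. Setting P = MC and taking the root on the rising branch gives x* = 9.
TR = 205·9 = 1845. TC = 1761 + 387 = 2148. Profit = 1845 − 2148 = -$303.
By producing, the firm covers all variable cost plus $1458 of fixed cost; shutting down would lose the full $1761.

Profit = -$303 at x = 9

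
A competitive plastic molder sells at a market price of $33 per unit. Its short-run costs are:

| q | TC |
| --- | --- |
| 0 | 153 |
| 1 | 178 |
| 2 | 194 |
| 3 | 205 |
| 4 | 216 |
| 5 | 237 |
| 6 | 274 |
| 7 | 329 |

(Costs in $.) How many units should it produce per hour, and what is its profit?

Compute π = P·q − TC at each output: q=0: -153; q=1: -145; q=2: -128; q=3: -106; q=4: -84; q=5: -72; q=6: -76; q=7: -98.
Profit is maximized at q = 5. AVC there is 84/5 = $16.80 ≤ P, so producing beats shutting down (which would give -$153).

q = 5; profit = -$72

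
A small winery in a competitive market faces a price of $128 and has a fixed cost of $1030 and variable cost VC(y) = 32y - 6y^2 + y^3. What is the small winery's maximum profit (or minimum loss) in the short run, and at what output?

Profit = -$390 at y = 8

AVC = 32 - 6y + y^2 has its minimum $23 at y = 3; price $128 clears that bar, so the firm operates.
MC = 32 - 12y + 3y^2. Setting P = MC and taking the root on the rising branch gives y* = 8.
TR = 128·8 = 1024. TC = 1030 + 384 = 1414. Profit = 1024 − 1414 = -$390.
By producing, the firm covers all variable cost plus $640 of fixed cost; shutting down would lose the full $1030.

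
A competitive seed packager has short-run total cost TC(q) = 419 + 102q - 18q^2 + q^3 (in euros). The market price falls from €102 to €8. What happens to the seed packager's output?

Output falls from 12 to 0 (the firm shuts down)

MC = 102 - 36q + 3q^2; the shutdown threshold is min AVC = €21 (at q = 9).
With P = €102 above the shutdown price, P = MC gives q = 12.
At P = €8 < min AVC = €21, price no longer covers variable cost at any output, so the firm shuts down: q = 0.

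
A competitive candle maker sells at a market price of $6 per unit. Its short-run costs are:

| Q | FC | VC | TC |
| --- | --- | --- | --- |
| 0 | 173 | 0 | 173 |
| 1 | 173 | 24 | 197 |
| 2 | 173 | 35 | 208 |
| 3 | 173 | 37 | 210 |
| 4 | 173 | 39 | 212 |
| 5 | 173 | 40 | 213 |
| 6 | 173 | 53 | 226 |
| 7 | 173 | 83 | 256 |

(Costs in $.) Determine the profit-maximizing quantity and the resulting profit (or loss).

Q = 0 (shut down); profit = -$173

Profit at each row (π = 6Q − TC): Q=0: -173; Q=1: -191; Q=2: -196; Q=3: -192; Q=4: -188; Q=5: -183; Q=6: -190; Q=7: -214.
Profit is highest at Q = 0. Equivalently, the lowest AVC in the table is 40/5 ≈ $8 at Q = 5, and P = $6 falls below it — price never covers variable cost, so the firm shuts down and loses only its fixed cost.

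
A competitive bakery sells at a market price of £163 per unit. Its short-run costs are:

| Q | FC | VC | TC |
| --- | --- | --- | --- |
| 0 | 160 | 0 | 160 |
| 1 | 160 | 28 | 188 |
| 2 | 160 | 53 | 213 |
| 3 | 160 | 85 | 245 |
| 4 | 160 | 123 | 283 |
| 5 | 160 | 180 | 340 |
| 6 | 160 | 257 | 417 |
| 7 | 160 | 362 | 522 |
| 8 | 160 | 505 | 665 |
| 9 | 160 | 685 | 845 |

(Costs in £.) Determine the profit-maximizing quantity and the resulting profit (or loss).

Tabulate TR − TC: Q=0: -160; Q=1: -25; Q=2: 113; Q=3: 244; Q=4: 369; Q=5: 475; Q=6: 561; Q=7: 619; Q=8: 639; Q=9: 622.
Profit is maximized at Q = 8. AVC there is 505/8 = £63.12 ≤ P, so producing beats shutting down (which would give -£160).

Q = 8; profit = £639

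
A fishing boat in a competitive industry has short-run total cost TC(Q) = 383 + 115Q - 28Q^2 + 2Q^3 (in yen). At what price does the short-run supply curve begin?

¥17 per unit

Short-run supply begins at min AVC. From VC = 115Q - 28Q^2 + 2Q^3, AVC = 115 - 28Q + 2Q^2.
dAVC/dQ = -28 + 4Q = 0 gives Q = 7. min AVC = 115 - 28·7 + 2·7^2 = 17.
The firm shuts down for any P below ¥17.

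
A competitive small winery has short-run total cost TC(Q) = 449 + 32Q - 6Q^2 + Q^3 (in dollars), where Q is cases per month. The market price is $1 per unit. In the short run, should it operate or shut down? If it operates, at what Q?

Variable cost is VC = 32Q - 6Q^2 + Q^3, so AVC = VC/Q = 32 - 6Q + Q^2 and MC = dTC/dQ = 32 - 12Q + 3Q^2.
The AVC parabola has its vertex at Q = 6/2 = 3, where AVC = 32 - 6·3 + 3^2 = $23.
P = $1 lies below min AVC = $23; no output level covers variable cost.
Best response: produce nothing and absorb the $449 fixed cost.

Shut down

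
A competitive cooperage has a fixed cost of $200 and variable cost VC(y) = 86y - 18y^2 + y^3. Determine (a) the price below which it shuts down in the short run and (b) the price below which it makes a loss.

Shutdown price = min AVC. AVC = 86 - 18y + y^2, with vertex at y = 9 and minimum $5.
ATC = 200/y + 86 - 18y + y^2. Setting dATC/dy = −200/y^2 − 18 + 2y = 0 gives y = 10 (since 2·10^3 − 18·10^2 = 200).
min ATC = 200/10 + 86 − 18·10 + 10^2 = $26. That is the break-even price.
For $5 ≤ P < $26 the firm produces at a loss; below $5 it shuts down.

Shutdown price = $5; break-even price = $26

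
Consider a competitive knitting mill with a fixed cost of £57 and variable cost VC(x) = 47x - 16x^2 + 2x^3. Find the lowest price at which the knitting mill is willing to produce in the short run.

The shutdown price is the minimum of AVC. VC = 47x - 16x^2 + 2x^3, so AVC = 47 - 16x + 2x^2.
dAVC/dx = -16 + 4x = 0 gives x = 4. min AVC = 47 - 16·4 + 2·4^2 = 15.
The firm shuts down for any P below £15.

£15 per unit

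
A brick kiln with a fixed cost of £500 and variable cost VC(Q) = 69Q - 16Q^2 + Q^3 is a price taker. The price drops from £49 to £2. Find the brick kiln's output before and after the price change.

MC = 69 - 32Q + 3Q^2; the shutdown threshold is min AVC = £5 (at Q = 8).
With P = £49 above the shutdown price, P = MC gives Q = 10.
At P = £2 < min AVC = £5, price no longer covers variable cost at any output, so the firm shuts down: Q = 0.

Output falls from 10 to 0 (the firm shuts down)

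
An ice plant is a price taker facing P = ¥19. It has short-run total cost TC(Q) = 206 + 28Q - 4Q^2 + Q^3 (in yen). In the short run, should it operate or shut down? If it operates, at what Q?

Shut down

Strip out fixed cost: VC = 28Q - 4Q^2 + Q^3. Then AVC = 28 - 4Q + Q^2 and MC = 28 - 8Q + 3Q^2.
AVC is minimized where dAVC/dQ = -4 + 2Q = 0, at Q = 2; min AVC = 28 - 4·2 + 2^2 = ¥24.
With P < min AVC (¥19 < ¥24), every unit sold adds to the loss.
The firm minimizes its loss by shutting down and losing only its fixed cost of ¥206.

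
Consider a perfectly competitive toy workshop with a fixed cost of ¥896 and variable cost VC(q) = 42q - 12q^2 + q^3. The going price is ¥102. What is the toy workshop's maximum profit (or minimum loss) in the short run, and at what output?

Profit = -¥96 at q = 10

AVC = 42 - 12q + q^2 has its minimum ¥6 at q = 6; price ¥102 clears that bar, so the firm operates.
With MC = 42 - 24q + 3q^2, P = MC on the upward-sloping part at q* = 10.
TR = 102·10 = 1020. TC = 896 + 220 = 1116. Profit = 1020 − 1116 = -¥96.
Shutting down would mean losing the fixed cost of ¥896, so operating at a loss of ¥96 is better by ¥800.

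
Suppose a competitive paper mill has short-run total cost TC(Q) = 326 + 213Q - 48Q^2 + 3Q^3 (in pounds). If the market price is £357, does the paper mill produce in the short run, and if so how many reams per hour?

Produce at Q = 12

From TC, MC = TC'(Q) = 213 - 96Q + 9Q^2 and AVC = VC/Q = 213 - 48Q + 3Q^2.
AVC is minimized where dAVC/dQ = -48 + 6Q = 0, at Q = 8; min AVC = 213 - 48·8 + 3·8^2 = £21.
Since P = £357 ≥ min AVC = £21, price covers variable cost and the firm should produce.
Set P = MC: 357 = 213 - 96Q + 9Q^2 → -144 - 96Q + 9Q^2 = 0. The roots are Q = -4/3 and Q = 12; the profit-maximizing output is on the rising part of MC, so Q* = 12.
Check: AVC at Q = 12 is £69 ≤ P, so revenue covers variable cost.
Profit = P·Q − TC = 357·12 − 1154 = £3130.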